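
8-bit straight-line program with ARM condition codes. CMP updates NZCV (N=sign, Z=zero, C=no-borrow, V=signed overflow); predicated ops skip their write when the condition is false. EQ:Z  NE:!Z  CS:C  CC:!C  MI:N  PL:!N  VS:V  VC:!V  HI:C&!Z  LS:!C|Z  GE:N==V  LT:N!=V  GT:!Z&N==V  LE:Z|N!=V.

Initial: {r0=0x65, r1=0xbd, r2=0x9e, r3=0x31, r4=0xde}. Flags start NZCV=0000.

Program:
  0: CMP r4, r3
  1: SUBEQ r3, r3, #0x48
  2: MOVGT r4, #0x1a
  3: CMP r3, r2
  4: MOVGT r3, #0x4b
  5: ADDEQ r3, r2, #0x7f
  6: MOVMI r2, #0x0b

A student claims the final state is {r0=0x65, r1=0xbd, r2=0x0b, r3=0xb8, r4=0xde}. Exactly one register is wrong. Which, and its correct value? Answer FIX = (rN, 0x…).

[0] flags=1010 → (cmp)
[1] flags=1010 EQ?F → skip
[2] flags=1010 GT?F → skip
[3] flags=1001 → (cmp)
[4] flags=1001 GT?T → r3=0x4b
[5] flags=1001 EQ?F → skip
[6] flags=1001 MI?T → r2=0x0b

FIX = (r3, 0x4b)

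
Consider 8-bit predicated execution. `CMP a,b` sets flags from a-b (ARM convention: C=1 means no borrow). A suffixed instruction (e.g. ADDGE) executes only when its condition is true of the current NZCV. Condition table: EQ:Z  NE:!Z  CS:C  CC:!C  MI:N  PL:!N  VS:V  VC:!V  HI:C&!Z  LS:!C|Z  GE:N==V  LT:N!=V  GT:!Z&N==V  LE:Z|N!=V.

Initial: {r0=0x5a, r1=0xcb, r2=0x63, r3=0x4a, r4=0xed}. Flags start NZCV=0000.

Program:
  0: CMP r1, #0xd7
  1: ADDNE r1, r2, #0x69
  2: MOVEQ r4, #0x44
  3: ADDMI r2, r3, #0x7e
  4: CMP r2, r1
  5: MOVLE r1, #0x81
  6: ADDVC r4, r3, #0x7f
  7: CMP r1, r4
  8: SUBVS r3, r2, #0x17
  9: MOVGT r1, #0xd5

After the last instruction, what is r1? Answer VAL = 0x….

0: ✓ CMP  NZCV=1000
1: ✓ ADDNE  r1←0xcc
2: · MOVEQ
3: ✓ ADDMI  r2←0xc8
4: ✓ CMP  NZCV=1000
5: ✓ MOVLE  r1←0x81
6: ✓ ADDVC  r4←0xc9
7: ✓ CMP  NZCV=1000
8: · SUBVS
9: · MOVGT

VAL = 0x81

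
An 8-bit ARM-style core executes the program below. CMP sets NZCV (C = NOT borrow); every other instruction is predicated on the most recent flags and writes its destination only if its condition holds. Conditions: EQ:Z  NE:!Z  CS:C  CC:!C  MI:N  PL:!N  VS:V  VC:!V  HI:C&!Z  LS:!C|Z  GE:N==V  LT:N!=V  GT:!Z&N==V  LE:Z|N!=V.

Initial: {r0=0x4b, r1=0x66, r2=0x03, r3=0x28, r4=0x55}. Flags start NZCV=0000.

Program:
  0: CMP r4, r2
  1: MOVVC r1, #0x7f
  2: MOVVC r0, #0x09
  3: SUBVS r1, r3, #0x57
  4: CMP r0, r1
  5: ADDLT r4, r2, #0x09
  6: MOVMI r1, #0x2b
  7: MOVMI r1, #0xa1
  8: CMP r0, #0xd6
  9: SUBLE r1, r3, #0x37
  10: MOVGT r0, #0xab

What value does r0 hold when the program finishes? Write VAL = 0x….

[0] flags=0010 → (cmp)
[1] flags=0010 VC?T → r1=0x7f
[2] flags=0010 VC?T → r0=0x09
[3] flags=0010 VS?F → skip
[4] flags=1000 → (cmp)
[5] flags=1000 LT?T → r4=0x0c
[6] flags=1000 MI?T → r1=0x2b
[7] flags=1000 MI?T → r1=0xa1
[8] flags=0000 → (cmp)
[9] flags=0000 LE?F → skip
[10] flags=0000 GT?T → r0=0xab

VAL = 0xab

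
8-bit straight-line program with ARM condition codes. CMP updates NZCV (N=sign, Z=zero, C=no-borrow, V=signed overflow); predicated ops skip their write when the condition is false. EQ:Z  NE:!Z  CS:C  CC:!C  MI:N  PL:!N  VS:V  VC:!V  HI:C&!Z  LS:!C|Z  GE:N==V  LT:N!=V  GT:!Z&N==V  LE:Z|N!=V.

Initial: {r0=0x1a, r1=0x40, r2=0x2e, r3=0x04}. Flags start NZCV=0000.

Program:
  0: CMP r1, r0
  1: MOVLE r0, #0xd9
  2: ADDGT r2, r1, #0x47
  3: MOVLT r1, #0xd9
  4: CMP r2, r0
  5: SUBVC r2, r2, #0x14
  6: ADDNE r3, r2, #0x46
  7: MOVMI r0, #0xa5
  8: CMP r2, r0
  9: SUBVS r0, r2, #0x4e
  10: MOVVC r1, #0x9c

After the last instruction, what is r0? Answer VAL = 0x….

[0] flags=0010 → (cmp)
[1] flags=0010 LE?F → skip
[2] flags=0010 GT?T → r2=0x87
[3] flags=0010 LT?F → skip
[4] flags=0011 → (cmp)
[5] flags=0011 VC?F → skip
[6] flags=0011 NE?T → r3=0xcd
[7] flags=0011 MI?F → skip
[8] flags=0011 → (cmp)
[9] flags=0011 VS?T → r0=0x39
[10] flags=0011 VC?F → skip

VAL = 0x39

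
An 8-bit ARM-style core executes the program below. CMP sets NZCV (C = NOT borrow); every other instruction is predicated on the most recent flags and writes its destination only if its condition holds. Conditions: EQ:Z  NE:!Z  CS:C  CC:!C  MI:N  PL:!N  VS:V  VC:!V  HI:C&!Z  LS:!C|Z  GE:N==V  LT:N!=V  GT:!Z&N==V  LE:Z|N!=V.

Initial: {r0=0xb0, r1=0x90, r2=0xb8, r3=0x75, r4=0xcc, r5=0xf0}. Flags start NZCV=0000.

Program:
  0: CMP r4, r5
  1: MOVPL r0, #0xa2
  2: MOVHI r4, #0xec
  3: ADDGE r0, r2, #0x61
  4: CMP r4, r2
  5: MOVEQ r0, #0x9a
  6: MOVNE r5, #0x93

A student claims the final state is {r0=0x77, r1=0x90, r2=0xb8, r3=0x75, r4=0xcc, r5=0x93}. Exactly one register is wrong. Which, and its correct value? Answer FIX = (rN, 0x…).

0: ✓ CMP  NZCV=1000
1: · MOVPL
2: · MOVHI
3: · ADDGE
4: ✓ CMP  NZCV=0010
5: · MOVEQ
6: ✓ MOVNE  r5←0x93

FIX = (r0, 0xb0)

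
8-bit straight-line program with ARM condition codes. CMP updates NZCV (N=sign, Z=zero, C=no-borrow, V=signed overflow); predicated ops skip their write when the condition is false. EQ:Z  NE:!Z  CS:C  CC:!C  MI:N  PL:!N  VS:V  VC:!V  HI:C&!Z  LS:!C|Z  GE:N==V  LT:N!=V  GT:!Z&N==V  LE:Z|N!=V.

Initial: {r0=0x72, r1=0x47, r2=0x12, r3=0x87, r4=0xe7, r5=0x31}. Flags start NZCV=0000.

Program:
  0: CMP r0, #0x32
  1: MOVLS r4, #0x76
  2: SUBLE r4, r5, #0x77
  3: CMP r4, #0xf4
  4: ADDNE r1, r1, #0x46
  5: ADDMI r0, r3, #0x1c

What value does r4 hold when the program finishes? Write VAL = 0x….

0: ✓ CMP  NZCV=0010
1: · MOVLS
2: · SUBLE
3: ✓ CMP  NZCV=1000
4: ✓ ADDNE  r1←0x8d
5: ✓ ADDMI  r0←0xa3

VAL = 0xe7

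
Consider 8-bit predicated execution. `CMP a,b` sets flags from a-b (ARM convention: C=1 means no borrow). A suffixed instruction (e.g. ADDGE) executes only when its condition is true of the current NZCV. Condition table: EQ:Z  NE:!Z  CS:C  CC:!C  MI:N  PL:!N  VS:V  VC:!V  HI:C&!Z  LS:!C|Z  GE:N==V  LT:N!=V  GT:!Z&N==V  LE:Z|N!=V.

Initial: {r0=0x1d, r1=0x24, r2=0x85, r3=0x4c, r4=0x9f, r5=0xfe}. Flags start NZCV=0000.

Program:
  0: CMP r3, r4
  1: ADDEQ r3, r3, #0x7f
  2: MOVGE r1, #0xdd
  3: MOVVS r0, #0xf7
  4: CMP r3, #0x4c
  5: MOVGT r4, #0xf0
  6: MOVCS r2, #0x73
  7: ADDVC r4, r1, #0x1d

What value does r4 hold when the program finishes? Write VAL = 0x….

0: ✓ CMP  NZCV=1001
1: · ADDEQ
2: ✓ MOVGE  r1←0xdd
3: ✓ MOVVS  r0←0xf7
4: ✓ CMP  NZCV=0110
5: · MOVGT
6: ✓ MOVCS  r2←0x73
7: ✓ ADDVC  r4←0xfa

VAL = 0xfa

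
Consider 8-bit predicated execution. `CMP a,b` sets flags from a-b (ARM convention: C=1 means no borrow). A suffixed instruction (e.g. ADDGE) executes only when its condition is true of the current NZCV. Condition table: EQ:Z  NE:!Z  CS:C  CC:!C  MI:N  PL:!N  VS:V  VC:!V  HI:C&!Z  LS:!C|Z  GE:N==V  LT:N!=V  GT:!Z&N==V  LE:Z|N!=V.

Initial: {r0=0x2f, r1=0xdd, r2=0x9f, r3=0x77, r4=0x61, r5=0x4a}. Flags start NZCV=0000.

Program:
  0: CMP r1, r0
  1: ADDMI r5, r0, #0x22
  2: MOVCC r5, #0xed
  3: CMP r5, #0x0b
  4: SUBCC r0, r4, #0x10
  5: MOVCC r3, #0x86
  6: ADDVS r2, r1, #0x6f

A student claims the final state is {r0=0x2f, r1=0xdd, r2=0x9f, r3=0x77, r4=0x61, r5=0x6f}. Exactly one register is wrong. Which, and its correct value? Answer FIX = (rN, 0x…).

0: ✓ CMP  NZCV=1010
1: ✓ ADDMI  r5←0x51
2: · MOVCC
3: ✓ CMP  NZCV=0010
4: · SUBCC
5: · MOVCC
6: · ADDVS

FIX = (r5, 0x51)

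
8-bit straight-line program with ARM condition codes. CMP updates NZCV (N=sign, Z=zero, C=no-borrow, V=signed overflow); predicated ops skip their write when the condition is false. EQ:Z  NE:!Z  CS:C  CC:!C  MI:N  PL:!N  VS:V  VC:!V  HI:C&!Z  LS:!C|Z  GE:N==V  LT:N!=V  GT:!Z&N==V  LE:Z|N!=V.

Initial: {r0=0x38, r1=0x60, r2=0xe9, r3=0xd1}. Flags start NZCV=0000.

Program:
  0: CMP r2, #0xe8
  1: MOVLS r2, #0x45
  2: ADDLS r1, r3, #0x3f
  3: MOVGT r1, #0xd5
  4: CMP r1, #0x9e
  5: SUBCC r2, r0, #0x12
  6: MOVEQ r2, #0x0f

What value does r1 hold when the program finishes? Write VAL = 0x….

0: ✓ CMP  NZCV=0010
1: · MOVLS
2: · ADDLS
3: ✓ MOVGT  r1←0xd5
4: ✓ CMP  NZCV=0010
5: · SUBCC
6: · MOVEQ

VAL = 0xd5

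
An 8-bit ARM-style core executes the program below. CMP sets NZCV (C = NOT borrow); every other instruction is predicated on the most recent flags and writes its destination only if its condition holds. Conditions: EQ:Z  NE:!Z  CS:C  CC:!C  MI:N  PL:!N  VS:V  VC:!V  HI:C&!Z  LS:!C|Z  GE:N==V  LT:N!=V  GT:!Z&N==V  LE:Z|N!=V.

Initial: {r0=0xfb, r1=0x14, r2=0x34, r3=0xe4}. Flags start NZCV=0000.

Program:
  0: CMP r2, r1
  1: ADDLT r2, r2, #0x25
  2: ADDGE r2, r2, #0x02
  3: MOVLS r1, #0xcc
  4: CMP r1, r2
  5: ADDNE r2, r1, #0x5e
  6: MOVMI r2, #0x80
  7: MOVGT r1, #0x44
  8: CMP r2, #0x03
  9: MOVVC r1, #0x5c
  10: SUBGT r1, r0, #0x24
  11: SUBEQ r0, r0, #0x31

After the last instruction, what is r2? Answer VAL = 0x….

VAL = 0x80

[0] flags=0010 → (cmp)
[1] flags=0010 LT?F → skip
[2] flags=0010 GE?T → r2=0x36
[3] flags=0010 LS?F → skip
[4] flags=1000 → (cmp)
[5] flags=1000 NE?T → r2=0x72
[6] flags=1000 MI?T → r2=0x80
[7] flags=1000 GT?F → skip
[8] flags=0011 → (cmp)
[9] flags=0011 VC?F → skip
[10] flags=0011 GT?F → skip
[11] flags=0011 EQ?F → skip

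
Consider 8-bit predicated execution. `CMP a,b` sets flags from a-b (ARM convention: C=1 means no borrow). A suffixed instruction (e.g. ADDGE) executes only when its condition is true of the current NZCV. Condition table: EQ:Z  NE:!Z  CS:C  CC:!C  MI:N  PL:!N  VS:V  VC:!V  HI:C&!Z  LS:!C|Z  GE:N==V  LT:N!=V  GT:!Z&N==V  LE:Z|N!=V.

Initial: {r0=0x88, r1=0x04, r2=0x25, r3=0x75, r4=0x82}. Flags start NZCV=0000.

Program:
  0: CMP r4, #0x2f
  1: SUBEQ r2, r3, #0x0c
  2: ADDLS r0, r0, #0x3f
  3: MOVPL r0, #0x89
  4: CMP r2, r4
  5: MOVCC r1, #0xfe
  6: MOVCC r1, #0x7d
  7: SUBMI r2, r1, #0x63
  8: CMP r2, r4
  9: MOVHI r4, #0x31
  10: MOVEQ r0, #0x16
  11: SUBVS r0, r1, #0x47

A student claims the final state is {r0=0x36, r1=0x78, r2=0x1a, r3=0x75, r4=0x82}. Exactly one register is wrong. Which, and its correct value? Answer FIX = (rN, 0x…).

FIX = (r1, 0x7d)

0: ✓ CMP  NZCV=0011
1: · SUBEQ
2: · ADDLS
3: ✓ MOVPL  r0←0x89
4: ✓ CMP  NZCV=1001
5: ✓ MOVCC  r1←0xfe
6: ✓ MOVCC  r1←0x7d
7: ✓ SUBMI  r2←0x1a
8: ✓ CMP  NZCV=1001
9: · MOVHI
10: · MOVEQ
11: ✓ SUBVS  r0←0x36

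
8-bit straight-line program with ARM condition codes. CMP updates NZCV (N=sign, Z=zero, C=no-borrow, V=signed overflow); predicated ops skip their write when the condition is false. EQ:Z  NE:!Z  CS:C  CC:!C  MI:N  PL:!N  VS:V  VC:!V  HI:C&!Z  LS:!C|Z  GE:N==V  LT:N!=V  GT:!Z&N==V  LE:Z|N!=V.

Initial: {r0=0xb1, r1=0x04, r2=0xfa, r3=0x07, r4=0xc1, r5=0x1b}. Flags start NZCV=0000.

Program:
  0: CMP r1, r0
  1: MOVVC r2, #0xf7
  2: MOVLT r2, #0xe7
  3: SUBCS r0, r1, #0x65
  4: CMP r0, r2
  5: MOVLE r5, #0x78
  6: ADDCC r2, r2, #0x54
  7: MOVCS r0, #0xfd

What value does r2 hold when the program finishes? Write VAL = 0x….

VAL = 0x4b

[0] flags=0000 → (cmp)
[1] flags=0000 VC?T → r2=0xf7
[2] flags=0000 LT?F → skip
[3] flags=0000 CS?F → skip
[4] flags=1000 → (cmp)
[5] flags=1000 LE?T → r5=0x78
[6] flags=1000 CC?T → r2=0x4b
[7] flags=1000 CS?F → skip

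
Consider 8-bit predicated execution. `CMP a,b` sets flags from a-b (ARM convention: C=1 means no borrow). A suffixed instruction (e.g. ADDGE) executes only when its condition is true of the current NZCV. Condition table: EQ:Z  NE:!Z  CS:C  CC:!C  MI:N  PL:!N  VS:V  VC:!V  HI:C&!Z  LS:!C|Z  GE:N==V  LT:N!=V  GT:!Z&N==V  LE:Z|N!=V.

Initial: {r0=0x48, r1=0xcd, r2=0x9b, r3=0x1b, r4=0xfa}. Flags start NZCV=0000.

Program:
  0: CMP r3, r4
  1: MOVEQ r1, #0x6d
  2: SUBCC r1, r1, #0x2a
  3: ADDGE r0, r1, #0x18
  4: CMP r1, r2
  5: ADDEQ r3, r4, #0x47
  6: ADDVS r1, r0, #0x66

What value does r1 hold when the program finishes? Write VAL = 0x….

VAL = 0xa3

[0] flags=0000 → (cmp)
[1] flags=0000 EQ?F → skip
[2] flags=0000 CC?T → r1=0xa3
[3] flags=0000 GE?T → r0=0xbb
[4] flags=0010 → (cmp)
[5] flags=0010 EQ?F → skip
[6] flags=0010 VS?F → skip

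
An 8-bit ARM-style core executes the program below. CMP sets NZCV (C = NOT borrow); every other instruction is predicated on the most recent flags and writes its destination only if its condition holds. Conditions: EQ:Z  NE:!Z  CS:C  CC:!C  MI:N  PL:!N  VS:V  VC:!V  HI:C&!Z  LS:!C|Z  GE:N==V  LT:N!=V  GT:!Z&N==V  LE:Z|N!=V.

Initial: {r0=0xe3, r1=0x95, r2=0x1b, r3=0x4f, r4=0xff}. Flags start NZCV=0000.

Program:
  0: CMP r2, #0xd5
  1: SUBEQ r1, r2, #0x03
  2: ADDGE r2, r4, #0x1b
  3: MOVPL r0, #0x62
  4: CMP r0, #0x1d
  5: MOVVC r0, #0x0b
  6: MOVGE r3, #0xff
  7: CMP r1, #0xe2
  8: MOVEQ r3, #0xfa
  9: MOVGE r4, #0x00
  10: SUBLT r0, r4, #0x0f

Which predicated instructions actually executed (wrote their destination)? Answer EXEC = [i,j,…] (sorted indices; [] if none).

EXEC = [2,3,5,6,10]

0: ✓ CMP  NZCV=0000
1: · SUBEQ
2: ✓ ADDGE  r2←0x1a
3: ✓ MOVPL  r0←0x62
4: ✓ CMP  NZCV=0010
5: ✓ MOVVC  r0←0x0b
6: ✓ MOVGE  r3←0xff
7: ✓ CMP  NZCV=1000
8: · MOVEQ
9: · MOVGE
10: ✓ SUBLT  r0←0xf0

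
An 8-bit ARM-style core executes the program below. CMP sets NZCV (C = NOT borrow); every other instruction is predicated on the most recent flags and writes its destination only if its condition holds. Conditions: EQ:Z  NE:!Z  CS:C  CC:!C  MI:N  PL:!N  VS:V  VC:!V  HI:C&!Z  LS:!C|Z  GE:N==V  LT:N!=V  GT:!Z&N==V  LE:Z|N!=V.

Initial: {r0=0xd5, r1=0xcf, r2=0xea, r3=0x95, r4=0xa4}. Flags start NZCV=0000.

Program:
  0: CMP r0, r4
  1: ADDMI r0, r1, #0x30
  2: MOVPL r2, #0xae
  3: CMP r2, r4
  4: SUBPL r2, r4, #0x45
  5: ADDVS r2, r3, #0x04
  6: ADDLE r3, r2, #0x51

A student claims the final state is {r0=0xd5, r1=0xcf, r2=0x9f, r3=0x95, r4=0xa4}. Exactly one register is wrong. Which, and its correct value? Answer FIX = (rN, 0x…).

0: ✓ CMP  NZCV=0010
1: · ADDMI
2: ✓ MOVPL  r2←0xae
3: ✓ CMP  NZCV=0010
4: ✓ SUBPL  r2←0x5f
5: · ADDVS
6: · ADDLE

FIX = (r2, 0x5f)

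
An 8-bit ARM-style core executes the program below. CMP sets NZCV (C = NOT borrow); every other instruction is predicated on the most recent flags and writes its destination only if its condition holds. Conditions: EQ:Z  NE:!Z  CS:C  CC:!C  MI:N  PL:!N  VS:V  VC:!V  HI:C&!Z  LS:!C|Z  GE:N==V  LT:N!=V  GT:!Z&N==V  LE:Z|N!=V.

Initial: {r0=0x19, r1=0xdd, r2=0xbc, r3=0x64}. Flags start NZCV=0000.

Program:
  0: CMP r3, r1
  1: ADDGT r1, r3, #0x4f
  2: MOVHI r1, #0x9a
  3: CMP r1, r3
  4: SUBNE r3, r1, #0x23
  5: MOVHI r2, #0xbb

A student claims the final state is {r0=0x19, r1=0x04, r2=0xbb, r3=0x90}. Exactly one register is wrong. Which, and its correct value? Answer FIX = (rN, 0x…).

[0] flags=1001 → (cmp)
[1] flags=1001 GT?T → r1=0xb3
[2] flags=1001 HI?F → skip
[3] flags=0011 → (cmp)
[4] flags=0011 NE?T → r3=0x90
[5] flags=0011 HI?T → r2=0xbb

FIX = (r1, 0xb3)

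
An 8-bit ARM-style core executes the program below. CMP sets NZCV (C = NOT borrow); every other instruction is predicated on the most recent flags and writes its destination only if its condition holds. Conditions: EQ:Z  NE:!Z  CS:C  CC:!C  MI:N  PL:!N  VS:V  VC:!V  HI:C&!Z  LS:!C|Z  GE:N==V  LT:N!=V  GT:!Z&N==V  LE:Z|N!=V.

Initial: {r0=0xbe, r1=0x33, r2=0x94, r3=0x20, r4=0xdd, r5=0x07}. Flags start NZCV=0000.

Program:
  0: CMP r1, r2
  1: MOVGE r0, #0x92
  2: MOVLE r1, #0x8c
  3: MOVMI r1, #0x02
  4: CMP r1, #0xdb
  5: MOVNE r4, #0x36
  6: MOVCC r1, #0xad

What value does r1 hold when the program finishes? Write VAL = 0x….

VAL = 0xad

0: ✓ CMP  NZCV=1001
1: ✓ MOVGE  r0←0x92
2: · MOVLE
3: ✓ MOVMI  r1←0x02
4: ✓ CMP  NZCV=0000
5: ✓ MOVNE  r4←0x36
6: ✓ MOVCC  r1←0xad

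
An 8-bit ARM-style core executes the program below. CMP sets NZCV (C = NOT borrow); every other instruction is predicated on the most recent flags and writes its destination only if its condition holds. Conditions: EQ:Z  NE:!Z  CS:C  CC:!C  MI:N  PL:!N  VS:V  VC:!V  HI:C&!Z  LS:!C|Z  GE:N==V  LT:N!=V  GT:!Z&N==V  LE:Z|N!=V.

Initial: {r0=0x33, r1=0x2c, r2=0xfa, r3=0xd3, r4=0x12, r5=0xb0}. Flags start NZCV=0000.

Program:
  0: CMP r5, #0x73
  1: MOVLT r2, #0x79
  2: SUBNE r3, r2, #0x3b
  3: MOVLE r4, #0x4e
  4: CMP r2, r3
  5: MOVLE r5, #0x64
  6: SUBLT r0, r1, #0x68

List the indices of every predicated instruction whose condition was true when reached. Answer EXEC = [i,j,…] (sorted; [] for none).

[0] flags=0011 → (cmp)
[1] flags=0011 LT?T → r2=0x79
[2] flags=0011 NE?T → r3=0x3e
[3] flags=0011 LE?T → r4=0x4e
[4] flags=0010 → (cmp)
[5] flags=0010 LE?F → skip
[6] flags=0010 LT?F → skip

EXEC = [1,2,3]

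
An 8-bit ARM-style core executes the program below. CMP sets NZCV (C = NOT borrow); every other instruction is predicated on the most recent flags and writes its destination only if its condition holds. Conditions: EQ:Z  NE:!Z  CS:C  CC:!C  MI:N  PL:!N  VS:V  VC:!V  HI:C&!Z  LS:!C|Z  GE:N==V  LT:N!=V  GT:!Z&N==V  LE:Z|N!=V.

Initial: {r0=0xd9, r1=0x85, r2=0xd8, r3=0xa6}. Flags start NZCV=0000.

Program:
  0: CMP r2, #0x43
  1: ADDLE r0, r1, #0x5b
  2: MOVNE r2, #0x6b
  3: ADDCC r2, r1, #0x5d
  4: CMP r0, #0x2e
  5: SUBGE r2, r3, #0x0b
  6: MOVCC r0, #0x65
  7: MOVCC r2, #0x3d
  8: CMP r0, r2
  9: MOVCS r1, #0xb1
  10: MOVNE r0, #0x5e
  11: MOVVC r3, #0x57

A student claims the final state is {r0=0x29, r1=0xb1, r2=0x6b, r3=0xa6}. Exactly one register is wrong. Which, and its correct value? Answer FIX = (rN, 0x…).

0: ✓ CMP  NZCV=1010
1: ✓ ADDLE  r0←0xe0
2: ✓ MOVNE  r2←0x6b
3: · ADDCC
4: ✓ CMP  NZCV=1010
5: · SUBGE
6: · MOVCC
7: · MOVCC
8: ✓ CMP  NZCV=0011
9: ✓ MOVCS  r1←0xb1
10: ✓ MOVNE  r0←0x5e
11: · MOVVC

FIX = (r0, 0x5e)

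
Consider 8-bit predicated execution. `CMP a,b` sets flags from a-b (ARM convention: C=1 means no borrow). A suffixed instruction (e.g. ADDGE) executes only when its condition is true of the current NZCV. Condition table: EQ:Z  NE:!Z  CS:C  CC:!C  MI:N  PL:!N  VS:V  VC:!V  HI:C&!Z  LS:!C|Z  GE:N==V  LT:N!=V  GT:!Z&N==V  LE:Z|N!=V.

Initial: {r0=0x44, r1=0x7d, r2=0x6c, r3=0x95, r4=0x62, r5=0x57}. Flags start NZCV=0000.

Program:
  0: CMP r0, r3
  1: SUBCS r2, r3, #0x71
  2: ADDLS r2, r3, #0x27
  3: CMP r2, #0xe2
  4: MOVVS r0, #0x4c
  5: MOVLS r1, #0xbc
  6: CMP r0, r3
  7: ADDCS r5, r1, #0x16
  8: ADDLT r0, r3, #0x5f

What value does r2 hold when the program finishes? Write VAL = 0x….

VAL = 0xbc

[0] flags=1001 → (cmp)
[1] flags=1001 CS?F → skip
[2] flags=1001 LS?T → r2=0xbc
[3] flags=1000 → (cmp)
[4] flags=1000 VS?F → skip
[5] flags=1000 LS?T → r1=0xbc
[6] flags=1001 → (cmp)
[7] flags=1001 CS?F → skip
[8] flags=1001 LT?F → skip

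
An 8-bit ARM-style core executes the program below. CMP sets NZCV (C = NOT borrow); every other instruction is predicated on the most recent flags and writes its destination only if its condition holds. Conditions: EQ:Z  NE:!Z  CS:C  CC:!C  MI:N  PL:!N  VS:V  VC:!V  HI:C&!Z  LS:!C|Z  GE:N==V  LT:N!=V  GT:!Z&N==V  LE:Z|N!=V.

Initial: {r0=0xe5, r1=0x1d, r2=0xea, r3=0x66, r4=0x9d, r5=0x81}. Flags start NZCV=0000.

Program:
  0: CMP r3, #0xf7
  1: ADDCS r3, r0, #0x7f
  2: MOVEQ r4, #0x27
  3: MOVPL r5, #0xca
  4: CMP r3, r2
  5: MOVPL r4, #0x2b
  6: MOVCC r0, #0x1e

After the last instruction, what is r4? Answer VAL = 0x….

VAL = 0x2b

[0] flags=0000 → (cmp)
[1] flags=0000 CS?F → skip
[2] flags=0000 EQ?F → skip
[3] flags=0000 PL?T → r5=0xca
[4] flags=0000 → (cmp)
[5] flags=0000 PL?T → r4=0x2b
[6] flags=0000 CC?T → r0=0x1e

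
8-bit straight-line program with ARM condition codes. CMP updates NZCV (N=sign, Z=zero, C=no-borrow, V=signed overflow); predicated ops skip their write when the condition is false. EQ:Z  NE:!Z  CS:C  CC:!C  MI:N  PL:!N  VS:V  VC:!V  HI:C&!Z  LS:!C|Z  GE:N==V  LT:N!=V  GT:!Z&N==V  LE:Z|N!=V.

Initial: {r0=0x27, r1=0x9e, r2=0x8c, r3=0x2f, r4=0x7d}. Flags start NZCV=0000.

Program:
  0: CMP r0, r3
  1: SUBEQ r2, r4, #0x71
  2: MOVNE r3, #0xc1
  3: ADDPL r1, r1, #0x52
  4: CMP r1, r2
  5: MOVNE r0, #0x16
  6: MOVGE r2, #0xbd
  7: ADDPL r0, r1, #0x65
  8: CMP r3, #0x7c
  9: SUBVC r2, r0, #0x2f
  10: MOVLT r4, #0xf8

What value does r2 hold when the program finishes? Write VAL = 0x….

VAL = 0xbd

[0] flags=1000 → (cmp)
[1] flags=1000 EQ?F → skip
[2] flags=1000 NE?T → r3=0xc1
[3] flags=1000 PL?F → skip
[4] flags=0010 → (cmp)
[5] flags=0010 NE?T → r0=0x16
[6] flags=0010 GE?T → r2=0xbd
[7] flags=0010 PL?T → r0=0x03
[8] flags=0011 → (cmp)
[9] flags=0011 VC?F → skip
[10] flags=0011 LT?T → r4=0xf8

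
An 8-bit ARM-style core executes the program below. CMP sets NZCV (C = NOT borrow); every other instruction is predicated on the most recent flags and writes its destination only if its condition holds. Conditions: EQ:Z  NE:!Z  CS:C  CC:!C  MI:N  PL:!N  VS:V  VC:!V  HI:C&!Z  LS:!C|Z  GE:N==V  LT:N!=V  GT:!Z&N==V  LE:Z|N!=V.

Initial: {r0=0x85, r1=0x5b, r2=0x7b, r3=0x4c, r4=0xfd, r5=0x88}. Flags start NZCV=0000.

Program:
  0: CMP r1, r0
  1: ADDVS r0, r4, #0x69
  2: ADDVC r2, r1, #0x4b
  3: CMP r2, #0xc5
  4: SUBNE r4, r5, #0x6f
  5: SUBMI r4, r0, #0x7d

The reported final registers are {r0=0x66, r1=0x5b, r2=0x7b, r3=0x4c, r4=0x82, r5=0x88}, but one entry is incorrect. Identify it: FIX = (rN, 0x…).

FIX = (r4, 0xe9)

0: ✓ CMP  NZCV=1001
1: ✓ ADDVS  r0←0x66
2: · ADDVC
3: ✓ CMP  NZCV=1001
4: ✓ SUBNE  r4←0x19
5: ✓ SUBMI  r4←0xe9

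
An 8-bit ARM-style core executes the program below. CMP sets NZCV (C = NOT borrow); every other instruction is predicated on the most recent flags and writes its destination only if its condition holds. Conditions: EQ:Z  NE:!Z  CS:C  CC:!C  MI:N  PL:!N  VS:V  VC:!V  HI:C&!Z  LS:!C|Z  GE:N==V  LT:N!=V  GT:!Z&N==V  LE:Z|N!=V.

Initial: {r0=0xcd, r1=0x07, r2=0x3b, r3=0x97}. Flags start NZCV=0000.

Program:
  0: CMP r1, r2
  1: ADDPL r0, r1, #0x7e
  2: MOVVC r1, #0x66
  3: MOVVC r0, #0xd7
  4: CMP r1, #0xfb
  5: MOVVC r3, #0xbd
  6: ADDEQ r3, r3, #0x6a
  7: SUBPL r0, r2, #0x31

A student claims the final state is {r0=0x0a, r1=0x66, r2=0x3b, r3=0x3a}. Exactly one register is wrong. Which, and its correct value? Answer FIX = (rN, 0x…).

FIX = (r3, 0xbd)

[0] flags=1000 → (cmp)
[1] flags=1000 PL?F → skip
[2] flags=1000 VC?T → r1=0x66
[3] flags=1000 VC?T → r0=0xd7
[4] flags=0000 → (cmp)
[5] flags=0000 VC?T → r3=0xbd
[6] flags=0000 EQ?F → skip
[7] flags=0000 PL?T → r0=0x0a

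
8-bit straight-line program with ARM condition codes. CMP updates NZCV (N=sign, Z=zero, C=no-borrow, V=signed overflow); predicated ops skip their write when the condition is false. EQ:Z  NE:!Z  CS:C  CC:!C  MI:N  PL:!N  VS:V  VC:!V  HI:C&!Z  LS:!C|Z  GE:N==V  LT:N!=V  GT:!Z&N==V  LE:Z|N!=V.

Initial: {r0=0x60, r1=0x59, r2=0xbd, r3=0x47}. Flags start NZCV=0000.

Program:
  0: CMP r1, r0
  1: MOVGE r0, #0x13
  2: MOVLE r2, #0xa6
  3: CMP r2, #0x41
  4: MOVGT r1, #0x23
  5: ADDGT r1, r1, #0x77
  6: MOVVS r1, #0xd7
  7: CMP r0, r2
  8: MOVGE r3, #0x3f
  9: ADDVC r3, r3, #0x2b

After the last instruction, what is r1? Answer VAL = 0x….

VAL = 0xd7

0: ✓ CMP  NZCV=1000
1: · MOVGE
2: ✓ MOVLE  r2←0xa6
3: ✓ CMP  NZCV=0011
4: · MOVGT
5: · ADDGT
6: ✓ MOVVS  r1←0xd7
7: ✓ CMP  NZCV=1001
8: ✓ MOVGE  r3←0x3f
9: · ADDVC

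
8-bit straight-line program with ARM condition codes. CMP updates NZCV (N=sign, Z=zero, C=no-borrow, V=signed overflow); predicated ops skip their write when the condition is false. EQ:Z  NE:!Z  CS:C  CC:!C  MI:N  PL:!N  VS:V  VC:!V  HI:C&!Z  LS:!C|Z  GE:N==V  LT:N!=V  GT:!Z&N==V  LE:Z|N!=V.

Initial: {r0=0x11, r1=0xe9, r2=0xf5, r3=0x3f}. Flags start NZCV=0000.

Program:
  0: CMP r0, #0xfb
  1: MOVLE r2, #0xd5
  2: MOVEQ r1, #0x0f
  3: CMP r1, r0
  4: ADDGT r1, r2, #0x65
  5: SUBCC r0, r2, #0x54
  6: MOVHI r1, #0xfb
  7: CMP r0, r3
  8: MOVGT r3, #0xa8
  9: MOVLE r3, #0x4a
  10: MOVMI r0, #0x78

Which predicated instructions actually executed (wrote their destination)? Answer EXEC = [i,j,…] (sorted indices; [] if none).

0: ✓ CMP  NZCV=0000
1: · MOVLE
2: · MOVEQ
3: ✓ CMP  NZCV=1010
4: · ADDGT
5: · SUBCC
6: ✓ MOVHI  r1←0xfb
7: ✓ CMP  NZCV=1000
8: · MOVGT
9: ✓ MOVLE  r3←0x4a
10: ✓ MOVMI  r0←0x78

EXEC = [6,9,10]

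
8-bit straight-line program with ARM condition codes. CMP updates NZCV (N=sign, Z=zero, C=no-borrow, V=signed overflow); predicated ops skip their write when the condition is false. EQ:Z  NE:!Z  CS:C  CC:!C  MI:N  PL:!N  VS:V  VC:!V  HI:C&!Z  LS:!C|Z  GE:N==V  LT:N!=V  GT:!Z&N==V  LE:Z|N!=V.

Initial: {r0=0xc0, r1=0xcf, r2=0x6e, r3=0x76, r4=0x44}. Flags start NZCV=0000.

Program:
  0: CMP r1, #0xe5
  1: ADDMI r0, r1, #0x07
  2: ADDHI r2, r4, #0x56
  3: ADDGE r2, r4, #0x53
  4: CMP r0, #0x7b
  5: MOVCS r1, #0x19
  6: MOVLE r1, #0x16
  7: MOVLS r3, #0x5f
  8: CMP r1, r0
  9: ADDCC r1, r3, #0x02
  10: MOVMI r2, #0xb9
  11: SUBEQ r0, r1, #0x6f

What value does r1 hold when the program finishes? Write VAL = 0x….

0: ✓ CMP  NZCV=1000
1: ✓ ADDMI  r0←0xd6
2: · ADDHI
3: · ADDGE
4: ✓ CMP  NZCV=0011
5: ✓ MOVCS  r1←0x19
6: ✓ MOVLE  r1←0x16
7: · MOVLS
8: ✓ CMP  NZCV=0000
9: ✓ ADDCC  r1←0x78
10: · MOVMI
11: · SUBEQ

VAL = 0x78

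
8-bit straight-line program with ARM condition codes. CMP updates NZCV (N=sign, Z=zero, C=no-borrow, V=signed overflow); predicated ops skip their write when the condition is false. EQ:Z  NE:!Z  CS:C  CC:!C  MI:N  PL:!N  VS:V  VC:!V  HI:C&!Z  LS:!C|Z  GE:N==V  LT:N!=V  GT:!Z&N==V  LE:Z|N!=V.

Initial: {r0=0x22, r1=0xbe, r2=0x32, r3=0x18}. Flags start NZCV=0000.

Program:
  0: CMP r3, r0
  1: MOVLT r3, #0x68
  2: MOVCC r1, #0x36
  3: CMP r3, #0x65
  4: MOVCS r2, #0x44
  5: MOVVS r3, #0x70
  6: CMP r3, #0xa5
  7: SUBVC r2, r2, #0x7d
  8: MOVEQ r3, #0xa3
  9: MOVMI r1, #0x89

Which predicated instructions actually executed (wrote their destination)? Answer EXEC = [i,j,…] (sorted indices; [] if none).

[0] flags=1000 → (cmp)
[1] flags=1000 LT?T → r3=0x68
[2] flags=1000 CC?T → r1=0x36
[3] flags=0010 → (cmp)
[4] flags=0010 CS?T → r2=0x44
[5] flags=0010 VS?F → skip
[6] flags=1001 → (cmp)
[7] flags=1001 VC?F → skip
[8] flags=1001 EQ?F → skip
[9] flags=1001 MI?T → r1=0x89

EXEC = [1,2,4,9]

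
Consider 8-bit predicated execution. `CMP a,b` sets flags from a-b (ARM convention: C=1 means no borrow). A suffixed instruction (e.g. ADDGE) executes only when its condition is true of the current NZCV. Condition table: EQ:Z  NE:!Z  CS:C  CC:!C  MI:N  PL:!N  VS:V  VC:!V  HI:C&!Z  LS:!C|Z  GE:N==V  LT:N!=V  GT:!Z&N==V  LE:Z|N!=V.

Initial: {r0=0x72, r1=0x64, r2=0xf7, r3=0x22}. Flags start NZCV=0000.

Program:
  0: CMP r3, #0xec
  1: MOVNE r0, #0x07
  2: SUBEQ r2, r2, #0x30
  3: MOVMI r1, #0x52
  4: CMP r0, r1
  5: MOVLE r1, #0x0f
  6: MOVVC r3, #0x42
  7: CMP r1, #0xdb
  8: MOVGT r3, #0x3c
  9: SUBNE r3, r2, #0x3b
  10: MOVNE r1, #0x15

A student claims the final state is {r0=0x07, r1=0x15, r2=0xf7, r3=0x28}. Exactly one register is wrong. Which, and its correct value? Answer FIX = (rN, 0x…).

[0] flags=0000 → (cmp)
[1] flags=0000 NE?T → r0=0x07
[2] flags=0000 EQ?F → skip
[3] flags=0000 MI?F → skip
[4] flags=1000 → (cmp)
[5] flags=1000 LE?T → r1=0x0f
[6] flags=1000 VC?T → r3=0x42
[7] flags=0000 → (cmp)
[8] flags=0000 GT?T → r3=0x3c
[9] flags=0000 NE?T → r3=0xbc
[10] flags=0000 NE?T → r1=0x15

FIX = (r3, 0xbc)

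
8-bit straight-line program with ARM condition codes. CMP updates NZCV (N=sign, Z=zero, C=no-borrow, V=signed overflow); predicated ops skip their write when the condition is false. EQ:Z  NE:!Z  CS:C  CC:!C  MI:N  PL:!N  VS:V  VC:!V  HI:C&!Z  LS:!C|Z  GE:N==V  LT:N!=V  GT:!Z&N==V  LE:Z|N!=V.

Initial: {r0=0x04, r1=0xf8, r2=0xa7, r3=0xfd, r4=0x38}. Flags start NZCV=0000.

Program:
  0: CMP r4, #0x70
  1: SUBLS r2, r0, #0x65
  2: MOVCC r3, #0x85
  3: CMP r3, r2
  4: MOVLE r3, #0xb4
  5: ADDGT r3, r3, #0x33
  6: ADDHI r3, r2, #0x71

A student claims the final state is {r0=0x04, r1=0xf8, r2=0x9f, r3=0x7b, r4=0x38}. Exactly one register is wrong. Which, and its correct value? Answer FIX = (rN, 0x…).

[0] flags=1000 → (cmp)
[1] flags=1000 LS?T → r2=0x9f
[2] flags=1000 CC?T → r3=0x85
[3] flags=1000 → (cmp)
[4] flags=1000 LE?T → r3=0xb4
[5] flags=1000 GT?F → skip
[6] flags=1000 HI?F → skip

FIX = (r3, 0xb4)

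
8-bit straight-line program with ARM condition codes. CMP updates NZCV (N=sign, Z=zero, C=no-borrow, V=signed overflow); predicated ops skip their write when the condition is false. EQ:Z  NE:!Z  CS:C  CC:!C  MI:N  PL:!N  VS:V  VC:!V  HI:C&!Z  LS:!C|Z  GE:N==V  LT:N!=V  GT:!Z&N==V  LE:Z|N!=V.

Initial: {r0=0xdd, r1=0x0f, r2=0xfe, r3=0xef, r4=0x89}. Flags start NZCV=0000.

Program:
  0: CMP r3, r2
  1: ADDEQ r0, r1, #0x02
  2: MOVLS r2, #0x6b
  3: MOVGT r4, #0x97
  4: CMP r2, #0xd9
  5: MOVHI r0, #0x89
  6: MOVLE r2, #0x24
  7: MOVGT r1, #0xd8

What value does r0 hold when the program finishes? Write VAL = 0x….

VAL = 0xdd

[0] flags=1000 → (cmp)
[1] flags=1000 EQ?F → skip
[2] flags=1000 LS?T → r2=0x6b
[3] flags=1000 GT?F → skip
[4] flags=1001 → (cmp)
[5] flags=1001 HI?F → skip
[6] flags=1001 LE?F → skip
[7] flags=1001 GT?T → r1=0xd8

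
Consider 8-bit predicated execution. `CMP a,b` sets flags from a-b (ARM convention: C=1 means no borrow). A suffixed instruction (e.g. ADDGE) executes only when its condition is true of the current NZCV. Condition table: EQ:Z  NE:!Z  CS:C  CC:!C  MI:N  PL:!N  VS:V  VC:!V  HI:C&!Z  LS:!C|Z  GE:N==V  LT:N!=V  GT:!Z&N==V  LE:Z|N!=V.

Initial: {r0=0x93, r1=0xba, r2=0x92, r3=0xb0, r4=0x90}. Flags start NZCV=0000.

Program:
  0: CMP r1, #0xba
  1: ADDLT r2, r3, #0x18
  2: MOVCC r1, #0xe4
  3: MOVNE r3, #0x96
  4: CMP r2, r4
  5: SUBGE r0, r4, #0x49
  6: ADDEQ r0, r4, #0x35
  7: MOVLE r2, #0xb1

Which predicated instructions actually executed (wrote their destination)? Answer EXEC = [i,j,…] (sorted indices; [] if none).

0: ✓ CMP  NZCV=0110
1: · ADDLT
2: · MOVCC
3: · MOVNE
4: ✓ CMP  NZCV=0010
5: ✓ SUBGE  r0←0x47
6: · ADDEQ
7: · MOVLE

EXEC = [5]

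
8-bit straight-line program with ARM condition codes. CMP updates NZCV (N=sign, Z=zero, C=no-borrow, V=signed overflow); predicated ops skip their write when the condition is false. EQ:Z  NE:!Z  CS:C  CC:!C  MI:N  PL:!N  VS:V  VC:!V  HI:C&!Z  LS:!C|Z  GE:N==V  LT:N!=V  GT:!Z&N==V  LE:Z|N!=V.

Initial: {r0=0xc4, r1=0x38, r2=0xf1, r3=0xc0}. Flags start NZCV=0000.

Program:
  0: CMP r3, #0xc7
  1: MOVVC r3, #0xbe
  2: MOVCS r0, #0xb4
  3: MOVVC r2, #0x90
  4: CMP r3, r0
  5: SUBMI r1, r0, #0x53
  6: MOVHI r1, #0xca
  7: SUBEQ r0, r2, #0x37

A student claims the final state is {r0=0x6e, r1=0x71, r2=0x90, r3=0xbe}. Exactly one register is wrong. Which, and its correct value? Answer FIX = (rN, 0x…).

0: ✓ CMP  NZCV=1000
1: ✓ MOVVC  r3←0xbe
2: · MOVCS
3: ✓ MOVVC  r2←0x90
4: ✓ CMP  NZCV=1000
5: ✓ SUBMI  r1←0x71
6: · MOVHI
7: · SUBEQ

FIX = (r0, 0xc4)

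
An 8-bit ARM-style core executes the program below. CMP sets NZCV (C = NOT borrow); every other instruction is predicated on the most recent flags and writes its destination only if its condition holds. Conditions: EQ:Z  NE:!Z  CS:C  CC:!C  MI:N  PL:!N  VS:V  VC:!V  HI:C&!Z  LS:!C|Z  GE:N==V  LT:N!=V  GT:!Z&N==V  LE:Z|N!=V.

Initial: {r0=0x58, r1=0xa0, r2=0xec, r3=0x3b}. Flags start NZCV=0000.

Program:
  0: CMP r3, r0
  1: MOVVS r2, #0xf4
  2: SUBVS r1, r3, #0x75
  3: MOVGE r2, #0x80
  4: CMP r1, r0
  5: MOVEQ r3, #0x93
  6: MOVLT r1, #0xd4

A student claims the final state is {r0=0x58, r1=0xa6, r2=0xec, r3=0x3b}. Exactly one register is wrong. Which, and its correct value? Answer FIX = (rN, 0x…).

FIX = (r1, 0xd4)

[0] flags=1000 → (cmp)
[1] flags=1000 VS?F → skip
[2] flags=1000 VS?F → skip
[3] flags=1000 GE?F → skip
[4] flags=0011 → (cmp)
[5] flags=0011 EQ?F → skip
[6] flags=0011 LT?T → r1=0xd4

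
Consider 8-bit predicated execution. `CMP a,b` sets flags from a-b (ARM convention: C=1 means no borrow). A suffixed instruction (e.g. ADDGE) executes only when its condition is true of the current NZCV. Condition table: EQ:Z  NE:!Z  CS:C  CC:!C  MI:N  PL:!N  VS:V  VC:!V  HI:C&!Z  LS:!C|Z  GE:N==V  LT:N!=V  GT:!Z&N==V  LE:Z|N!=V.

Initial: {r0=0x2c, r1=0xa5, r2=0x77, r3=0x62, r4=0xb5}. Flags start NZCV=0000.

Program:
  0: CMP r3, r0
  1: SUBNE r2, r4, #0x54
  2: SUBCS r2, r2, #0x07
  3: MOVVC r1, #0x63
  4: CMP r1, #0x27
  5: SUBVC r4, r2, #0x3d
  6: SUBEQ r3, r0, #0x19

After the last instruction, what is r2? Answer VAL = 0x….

VAL = 0x5a

[0] flags=0010 → (cmp)
[1] flags=0010 NE?T → r2=0x61
[2] flags=0010 CS?T → r2=0x5a
[3] flags=0010 VC?T → r1=0x63
[4] flags=0010 → (cmp)
[5] flags=0010 VC?T → r4=0x1d
[6] flags=0010 EQ?F → skip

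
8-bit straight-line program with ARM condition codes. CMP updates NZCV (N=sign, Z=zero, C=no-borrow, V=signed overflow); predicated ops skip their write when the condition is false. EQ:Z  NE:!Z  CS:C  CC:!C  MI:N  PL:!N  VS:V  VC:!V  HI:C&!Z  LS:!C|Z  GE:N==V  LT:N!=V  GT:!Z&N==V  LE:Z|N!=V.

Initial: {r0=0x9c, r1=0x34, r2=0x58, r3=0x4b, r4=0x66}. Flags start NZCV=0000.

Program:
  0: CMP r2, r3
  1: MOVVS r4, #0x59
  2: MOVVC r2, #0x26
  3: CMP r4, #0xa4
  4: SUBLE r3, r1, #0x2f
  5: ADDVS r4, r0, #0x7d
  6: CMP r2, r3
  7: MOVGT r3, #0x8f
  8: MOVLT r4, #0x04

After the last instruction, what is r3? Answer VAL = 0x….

0: ✓ CMP  NZCV=0010
1: · MOVVS
2: ✓ MOVVC  r2←0x26
3: ✓ CMP  NZCV=1001
4: · SUBLE
5: ✓ ADDVS  r4←0x19
6: ✓ CMP  NZCV=1000
7: · MOVGT
8: ✓ MOVLT  r4←0x04

VAL = 0x4b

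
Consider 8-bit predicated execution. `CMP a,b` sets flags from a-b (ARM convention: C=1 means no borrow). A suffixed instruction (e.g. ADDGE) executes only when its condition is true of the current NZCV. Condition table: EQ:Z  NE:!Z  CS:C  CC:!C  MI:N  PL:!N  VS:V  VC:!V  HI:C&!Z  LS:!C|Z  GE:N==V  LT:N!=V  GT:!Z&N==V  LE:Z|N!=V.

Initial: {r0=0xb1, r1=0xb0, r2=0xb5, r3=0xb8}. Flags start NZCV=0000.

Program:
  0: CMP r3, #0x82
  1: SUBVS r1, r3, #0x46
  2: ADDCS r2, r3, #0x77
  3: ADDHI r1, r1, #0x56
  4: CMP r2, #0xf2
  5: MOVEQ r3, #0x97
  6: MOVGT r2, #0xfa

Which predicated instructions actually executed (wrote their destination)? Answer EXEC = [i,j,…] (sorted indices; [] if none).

EXEC = [2,3,6]

[0] flags=0010 → (cmp)
[1] flags=0010 VS?F → skip
[2] flags=0010 CS?T → r2=0x2f
[3] flags=0010 HI?T → r1=0x06
[4] flags=0000 → (cmp)
[5] flags=0000 EQ?F → skip
[6] flags=0000 GT?T → r2=0xfa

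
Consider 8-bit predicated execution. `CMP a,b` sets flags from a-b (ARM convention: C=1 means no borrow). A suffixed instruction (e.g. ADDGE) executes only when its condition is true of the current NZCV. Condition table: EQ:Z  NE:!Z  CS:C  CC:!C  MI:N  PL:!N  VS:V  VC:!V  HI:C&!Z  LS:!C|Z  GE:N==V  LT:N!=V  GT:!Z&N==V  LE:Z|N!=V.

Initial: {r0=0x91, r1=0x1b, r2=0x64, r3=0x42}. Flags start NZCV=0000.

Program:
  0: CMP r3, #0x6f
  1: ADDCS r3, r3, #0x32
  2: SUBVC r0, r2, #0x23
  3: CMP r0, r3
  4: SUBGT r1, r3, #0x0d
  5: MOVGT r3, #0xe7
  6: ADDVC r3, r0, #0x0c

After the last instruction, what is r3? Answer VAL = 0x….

VAL = 0x4d

0: ✓ CMP  NZCV=1000
1: · ADDCS
2: ✓ SUBVC  r0←0x41
3: ✓ CMP  NZCV=1000
4: · SUBGT
5: · MOVGT
6: ✓ ADDVC  r3←0x4d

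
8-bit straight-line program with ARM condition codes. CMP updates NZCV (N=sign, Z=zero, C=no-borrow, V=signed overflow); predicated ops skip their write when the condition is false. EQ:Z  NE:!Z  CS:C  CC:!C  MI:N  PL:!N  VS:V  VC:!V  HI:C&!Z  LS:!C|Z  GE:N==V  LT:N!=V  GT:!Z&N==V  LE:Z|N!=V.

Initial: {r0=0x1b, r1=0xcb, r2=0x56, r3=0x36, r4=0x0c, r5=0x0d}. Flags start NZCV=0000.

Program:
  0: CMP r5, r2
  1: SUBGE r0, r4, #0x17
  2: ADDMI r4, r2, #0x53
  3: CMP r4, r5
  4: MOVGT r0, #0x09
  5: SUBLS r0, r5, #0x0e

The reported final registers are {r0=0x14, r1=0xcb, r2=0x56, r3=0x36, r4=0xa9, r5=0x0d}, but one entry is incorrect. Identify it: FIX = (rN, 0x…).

FIX = (r0, 0x1b)

0: ✓ CMP  NZCV=1000
1: · SUBGE
2: ✓ ADDMI  r4←0xa9
3: ✓ CMP  NZCV=1010
4: · MOVGT
5: · SUBLS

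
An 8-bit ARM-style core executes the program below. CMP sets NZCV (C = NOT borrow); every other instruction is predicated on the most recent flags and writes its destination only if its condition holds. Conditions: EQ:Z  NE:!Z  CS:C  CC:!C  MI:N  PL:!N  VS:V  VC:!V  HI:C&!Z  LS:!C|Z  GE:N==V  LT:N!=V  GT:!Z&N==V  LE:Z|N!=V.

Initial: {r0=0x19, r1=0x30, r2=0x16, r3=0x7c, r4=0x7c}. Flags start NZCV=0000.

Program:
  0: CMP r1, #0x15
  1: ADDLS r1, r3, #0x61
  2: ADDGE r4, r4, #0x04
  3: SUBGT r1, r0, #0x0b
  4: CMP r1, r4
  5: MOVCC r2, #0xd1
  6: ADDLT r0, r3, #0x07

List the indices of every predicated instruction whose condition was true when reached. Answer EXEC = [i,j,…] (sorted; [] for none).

[0] flags=0010 → (cmp)
[1] flags=0010 LS?F → skip
[2] flags=0010 GE?T → r4=0x80
[3] flags=0010 GT?T → r1=0x0e
[4] flags=1001 → (cmp)
[5] flags=1001 CC?T → r2=0xd1
[6] flags=1001 LT?F → skip

EXEC = [2,3,5]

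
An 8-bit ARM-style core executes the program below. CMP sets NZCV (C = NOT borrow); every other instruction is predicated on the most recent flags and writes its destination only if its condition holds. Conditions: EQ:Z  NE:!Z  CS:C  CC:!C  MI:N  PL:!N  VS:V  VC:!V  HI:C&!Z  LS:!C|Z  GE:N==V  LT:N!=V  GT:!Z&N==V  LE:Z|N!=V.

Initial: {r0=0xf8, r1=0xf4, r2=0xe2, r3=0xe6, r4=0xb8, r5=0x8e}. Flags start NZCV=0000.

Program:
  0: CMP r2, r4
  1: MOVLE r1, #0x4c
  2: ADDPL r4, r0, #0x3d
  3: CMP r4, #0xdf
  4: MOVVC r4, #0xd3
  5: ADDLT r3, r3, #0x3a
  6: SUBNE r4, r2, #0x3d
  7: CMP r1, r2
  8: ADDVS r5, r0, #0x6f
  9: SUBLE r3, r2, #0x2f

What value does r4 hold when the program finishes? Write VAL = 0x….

VAL = 0xa5

0: ✓ CMP  NZCV=0010
1: · MOVLE
2: ✓ ADDPL  r4←0x35
3: ✓ CMP  NZCV=0000
4: ✓ MOVVC  r4←0xd3
5: · ADDLT
6: ✓ SUBNE  r4←0xa5
7: ✓ CMP  NZCV=0010
8: · ADDVS
9: · SUBLE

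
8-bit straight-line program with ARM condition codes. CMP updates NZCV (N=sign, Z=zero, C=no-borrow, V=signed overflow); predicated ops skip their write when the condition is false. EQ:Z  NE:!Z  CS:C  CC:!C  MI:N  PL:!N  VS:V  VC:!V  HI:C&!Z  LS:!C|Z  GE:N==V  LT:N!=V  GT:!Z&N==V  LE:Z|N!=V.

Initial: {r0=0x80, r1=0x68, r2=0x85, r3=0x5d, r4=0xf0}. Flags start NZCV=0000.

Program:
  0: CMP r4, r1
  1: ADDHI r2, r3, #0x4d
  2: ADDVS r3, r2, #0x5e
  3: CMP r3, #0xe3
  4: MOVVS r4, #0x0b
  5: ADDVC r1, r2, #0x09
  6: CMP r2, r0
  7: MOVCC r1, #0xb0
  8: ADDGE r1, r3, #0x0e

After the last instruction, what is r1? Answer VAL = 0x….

[0] flags=1010 → (cmp)
[1] flags=1010 HI?T → r2=0xaa
[2] flags=1010 VS?F → skip
[3] flags=0000 → (cmp)
[4] flags=0000 VS?F → skip
[5] flags=0000 VC?T → r1=0xb3
[6] flags=0010 → (cmp)
[7] flags=0010 CC?F → skip
[8] flags=0010 GE?T → r1=0x6b

VAL = 0x6b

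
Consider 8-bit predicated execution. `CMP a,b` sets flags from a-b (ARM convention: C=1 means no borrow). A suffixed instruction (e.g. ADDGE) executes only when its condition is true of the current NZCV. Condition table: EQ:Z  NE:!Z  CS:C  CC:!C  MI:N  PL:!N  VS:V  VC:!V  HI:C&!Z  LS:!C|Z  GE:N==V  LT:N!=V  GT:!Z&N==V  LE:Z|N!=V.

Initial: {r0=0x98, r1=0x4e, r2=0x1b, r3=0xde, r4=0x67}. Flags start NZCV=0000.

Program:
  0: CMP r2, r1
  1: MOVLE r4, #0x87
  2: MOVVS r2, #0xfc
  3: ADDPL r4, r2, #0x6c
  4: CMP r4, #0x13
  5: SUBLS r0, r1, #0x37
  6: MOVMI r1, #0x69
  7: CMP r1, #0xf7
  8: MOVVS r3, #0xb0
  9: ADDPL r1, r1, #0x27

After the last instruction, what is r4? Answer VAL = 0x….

0: ✓ CMP  NZCV=1000
1: ✓ MOVLE  r4←0x87
2: · MOVVS
3: · ADDPL
4: ✓ CMP  NZCV=0011
5: · SUBLS
6: · MOVMI
7: ✓ CMP  NZCV=0000
8: · MOVVS
9: ✓ ADDPL  r1←0x75

VAL = 0x87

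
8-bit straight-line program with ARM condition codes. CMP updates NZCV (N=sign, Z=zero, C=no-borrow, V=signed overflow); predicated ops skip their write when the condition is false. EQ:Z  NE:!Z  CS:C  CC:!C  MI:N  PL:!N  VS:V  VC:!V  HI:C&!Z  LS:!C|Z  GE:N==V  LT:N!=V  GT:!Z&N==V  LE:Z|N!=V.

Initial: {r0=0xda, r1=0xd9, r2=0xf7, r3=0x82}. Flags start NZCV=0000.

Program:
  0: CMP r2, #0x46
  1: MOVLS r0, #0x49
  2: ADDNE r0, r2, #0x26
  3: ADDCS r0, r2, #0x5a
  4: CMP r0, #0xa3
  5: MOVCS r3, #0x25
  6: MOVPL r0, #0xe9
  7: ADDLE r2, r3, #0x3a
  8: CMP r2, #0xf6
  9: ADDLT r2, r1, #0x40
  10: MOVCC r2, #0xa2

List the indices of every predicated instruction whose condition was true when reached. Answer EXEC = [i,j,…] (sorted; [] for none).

[0] flags=1010 → (cmp)
[1] flags=1010 LS?F → skip
[2] flags=1010 NE?T → r0=0x1d
[3] flags=1010 CS?T → r0=0x51
[4] flags=1001 → (cmp)
[5] flags=1001 CS?F → skip
[6] flags=1001 PL?F → skip
[7] flags=1001 LE?F → skip
[8] flags=0010 → (cmp)
[9] flags=0010 LT?F → skip
[10] flags=0010 CC?F → skip

EXEC = [2,3]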